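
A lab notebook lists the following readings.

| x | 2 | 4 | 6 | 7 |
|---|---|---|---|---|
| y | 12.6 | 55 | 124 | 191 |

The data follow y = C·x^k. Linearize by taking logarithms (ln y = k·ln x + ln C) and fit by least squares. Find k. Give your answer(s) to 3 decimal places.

Linearized form: ln y = k·ln x + ln C. From the 4 transformed points,
Σln x = 5.8171, Σ(ln x)² = 9.3992, Σln y = 16.6136, Σln x·ln y = 26.1688.
Equations: 9.3992·k + 5.8171·ln C = 26.1688;  5.8171·k + 4·ln C = 16.6136.
Solving (det = 3.7582): k = 2.13726, ln C = 1.04522.

k = 2.137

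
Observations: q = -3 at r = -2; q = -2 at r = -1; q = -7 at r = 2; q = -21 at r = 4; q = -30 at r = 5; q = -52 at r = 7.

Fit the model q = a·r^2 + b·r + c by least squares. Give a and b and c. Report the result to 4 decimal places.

The normal system MᵀM·[a, b, c]ᵀ = Mᵀq is [[3315, 531, 99]; [531, 99, 15]; [99, 15, 6]]·[a, b, c]ᵀ = [-3676, -604, -115]ᵀ.
Row-reducing yields a = -655/768, b = -311/256, c = -395/192.

a = -0.8529, b = -1.2148, c = -2.0573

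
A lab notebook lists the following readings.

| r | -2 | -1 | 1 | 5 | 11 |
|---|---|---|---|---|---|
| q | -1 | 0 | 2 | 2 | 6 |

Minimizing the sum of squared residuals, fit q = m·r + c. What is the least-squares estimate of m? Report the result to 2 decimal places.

m = 0.49

Sums needed: Σr·r = 152, Σr = 14, Σ1 = 5.
For Xᵀq: Σr·q = 80, Σq = 9.
Determinant 152·5 − 14² = 564.
m = (80·5 − 14·9)/564 = 137/282; c = (152·9 − 14·80)/564 = 62/141.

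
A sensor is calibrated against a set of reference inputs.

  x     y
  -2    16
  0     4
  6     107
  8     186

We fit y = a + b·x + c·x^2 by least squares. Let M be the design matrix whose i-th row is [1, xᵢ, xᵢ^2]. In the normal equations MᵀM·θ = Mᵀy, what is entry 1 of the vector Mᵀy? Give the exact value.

313

Entry 1 ↔ basis 1, so (Mᵀy)_{1} = Σᵢ yᵢ = (1)·(16) + (1)·(4) + (1)·(107) + (1)·(186) = 313.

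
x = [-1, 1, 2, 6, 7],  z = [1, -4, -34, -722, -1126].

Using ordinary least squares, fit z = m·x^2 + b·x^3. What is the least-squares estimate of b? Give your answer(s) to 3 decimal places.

From the data, Σx^2·x^2 = 3715, Σx^2·x^3 = 24615, Σx^3·x^3 = 164371.
For Mᵀz: Σx^2·z = -81305, Σx^3·z = -542447.
Determinant 3715·164371 − 24615² = 4740040.
m = ((-81305)·164371 − 24615·(-542447))/4740040 = -1185125/474004; b = (3715·(-542447) − 24615·(-81305))/4740040 = -1386803/474004.

b = -2.926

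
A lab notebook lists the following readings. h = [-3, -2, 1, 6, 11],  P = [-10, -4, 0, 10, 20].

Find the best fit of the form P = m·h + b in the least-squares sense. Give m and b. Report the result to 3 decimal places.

From the data, Σh·h = 171, Σh = 13, Σ1 = 5.
For XᵀP: Σh·P = 318, ΣP = 16.
So XᵀX·[m, b]ᵀ = XᵀP: [[171, 13]; [13, 5]]·[m, b]ᵀ = [318, 16]ᵀ.
Δ = 171·5 − 13² = 686.
m = (318·5 − 13·16)/686 = 691/343; b = (171·16 − 13·318)/686 = -699/343.

m = 2.015, b = -2.038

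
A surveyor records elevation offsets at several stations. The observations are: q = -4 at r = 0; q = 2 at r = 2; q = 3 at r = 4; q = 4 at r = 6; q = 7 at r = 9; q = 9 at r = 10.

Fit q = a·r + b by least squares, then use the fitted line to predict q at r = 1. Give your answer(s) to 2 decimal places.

The normal equations are: 237·a + 31·b = 193;  31·a + 6·b = 21.
Determinant 237·6 − 31² = 461.
a = (193·6 − 31·21)/461 = 507/461; b = (237·21 − 31·193)/461 = -1006/461.
At r = 1: q̂ = (507/461)·(1) + (-1006/461)·(1) = -499/461.

q̂ = -1.08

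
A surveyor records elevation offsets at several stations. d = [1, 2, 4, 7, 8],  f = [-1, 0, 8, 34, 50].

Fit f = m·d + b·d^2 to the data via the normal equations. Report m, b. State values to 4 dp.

Forming MᵀM = [[134, 928]; [928, 6770]] and Mᵀf = [669, 4993]ᵀ gives MᵀM·[m, b]ᵀ = Mᵀf.
Eliminating b: 6770·(row 1) − 928·(row 2) gives 45996·m = 6770·669 − 928·4993 = -104374, so m = -52187/22998.
Then b = (4993 − 928·(-52187/22998))/6770 = 24115/22998.

m = -2.2692, b = 1.0486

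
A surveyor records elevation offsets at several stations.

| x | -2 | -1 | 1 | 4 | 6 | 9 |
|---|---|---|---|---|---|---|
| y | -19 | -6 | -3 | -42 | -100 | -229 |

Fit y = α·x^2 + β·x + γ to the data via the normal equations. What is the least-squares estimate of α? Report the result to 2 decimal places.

The normal equations are: 8131·α + 1001·β + 139·γ = -22906;  1001·α + 139·β + 17·γ = -2788;  139·α + 17·β + 6·γ = -399.
Inverting the 3×3 Gram matrix, [α, β, γ]ᵀ = [-703895/232248, 467125/232248, -19213/9677]ᵀ.

α = -3.03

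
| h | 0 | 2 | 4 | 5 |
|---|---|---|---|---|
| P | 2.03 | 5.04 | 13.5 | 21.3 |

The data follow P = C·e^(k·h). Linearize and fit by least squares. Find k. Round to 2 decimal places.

With ln Pᵢ as the transformed response and hᵢ as the regressor:
Σh = 11.0000, Σ(h)² = 45.0000, Σln P = 7.9868, Σh·ln P = 28.9391.
Normal system: [[45.0000, 11.0000]; [11.0000, 4]]·[k, ln C]ᵀ = [28.9391, 7.9868]ᵀ.
Δ = 45.0000·4 − (11.0000)² = 59.0000; k = (28.9391·4 − 11.0000·7.9868)/59.0000 = 0.47290, ln C = (45.0000·7.9868 − 11.0000·28.9391)/59.0000 = 0.69623.

k = 0.47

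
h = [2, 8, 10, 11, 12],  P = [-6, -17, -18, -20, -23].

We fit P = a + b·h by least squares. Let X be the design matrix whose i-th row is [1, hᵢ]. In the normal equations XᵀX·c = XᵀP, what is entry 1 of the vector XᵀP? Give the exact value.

-84

Entry 1 ↔ basis 1, so (XᵀP)_{1} = Σᵢ Pᵢ = (1)·(-6) + (1)·(-17) + (1)·(-18) + (1)·(-20) + (1)·(-23) = -84.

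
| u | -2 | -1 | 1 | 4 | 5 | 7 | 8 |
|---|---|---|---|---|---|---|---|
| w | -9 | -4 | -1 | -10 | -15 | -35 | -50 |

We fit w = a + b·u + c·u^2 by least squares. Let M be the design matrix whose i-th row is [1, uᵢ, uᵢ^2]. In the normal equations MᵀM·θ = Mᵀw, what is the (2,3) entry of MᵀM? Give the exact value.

1036

Row 2 ↔ basis u, column 3 ↔ basis u^2, so (MᵀM)_{2,3} = Σᵢ (u)·(u^2) = (-2)·(4) + (-1)·(1) + (1)·(1) + (4)·(16) + (5)·(25) + (7)·(49) + (8)·(64) = 1036.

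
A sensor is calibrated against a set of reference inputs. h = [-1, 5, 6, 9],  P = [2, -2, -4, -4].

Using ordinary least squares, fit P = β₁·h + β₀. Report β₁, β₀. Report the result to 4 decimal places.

With design matrix X, XᵀX = [[143, 19]; [19, 4]] and XᵀP = [-72, -8]ᵀ.
det = 143·4 − 19² = 211.
β₁ = ((-72)·4 − 19·(-8))/211 = -136/211; β₀ = (143·(-8) − 19·(-72))/211 = 224/211.

β₁ = -0.6445, β₀ = 1.0616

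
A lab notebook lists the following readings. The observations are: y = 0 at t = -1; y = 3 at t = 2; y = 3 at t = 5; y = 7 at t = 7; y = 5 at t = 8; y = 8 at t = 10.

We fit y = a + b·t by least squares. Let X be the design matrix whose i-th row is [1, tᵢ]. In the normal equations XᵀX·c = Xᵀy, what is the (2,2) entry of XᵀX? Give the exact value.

243

Row 2 ↔ basis t, column 2 ↔ basis t, so (XᵀX)_{2,2} = Σᵢ (t)·(t) = (-1)·(-1) + (2)·(2) + (5)·(5) + (7)·(7) + (8)·(8) + (10)·(10) = 243.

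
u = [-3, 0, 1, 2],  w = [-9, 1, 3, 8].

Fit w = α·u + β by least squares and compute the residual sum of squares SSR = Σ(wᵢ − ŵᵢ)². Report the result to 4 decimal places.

SSR = 1.6071

Sums needed: Σu·u = 14, Σu = 0, Σ1 = 4.
And Σu·w = 46, Σw = 3.
Normal equations: [[14, 0]; [0, 4]]·[α, β]ᵀ = [46, 3]ᵀ.
det = 14·4 − 0² = 56.
α = (46·4 − 0·3)/56 = 23/7; β = (14·3 − 0·46)/56 = 3/4.
Residuals: 3/28, 1/4, -29/28, 19/28; SSR = 45/28.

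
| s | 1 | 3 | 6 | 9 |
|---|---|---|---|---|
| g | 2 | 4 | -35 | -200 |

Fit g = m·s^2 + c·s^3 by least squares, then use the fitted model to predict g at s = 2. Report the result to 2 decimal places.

ĝ = 4.02

MᵀM·[m, c]ᵀ = Mᵀg reads: 7939·m + 67069·c = -17422;  67069·m + 578827·c = -153250.
Δ = 7939·578827 − 67069² = 97056792.
m = ((-17422)·578827 − 67069·(-153250))/97056792 = 2694448/1348011; c = (7939·(-153250) − 67069·(-17422))/97056792 = -669106/1348011.
At s = 2: ĝ = (2694448/1348011)·(4) + (-669106/1348011)·(8) = 774992/192573.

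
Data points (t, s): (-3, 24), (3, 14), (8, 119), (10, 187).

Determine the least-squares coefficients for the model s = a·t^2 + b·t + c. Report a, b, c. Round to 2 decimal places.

The normal system XᵀX·[a, b, c]ᵀ = Xᵀs is [[14258, 1512, 182]; [1512, 182, 18]; [182, 18, 4]]·[a, b, c]ᵀ = [26658, 2792, 344]ᵀ.
Row-reducing yields a = 124757/61714, b = -95885/61714, c = 62443/61714.

a = 2.02, b = -1.55, c = 1.01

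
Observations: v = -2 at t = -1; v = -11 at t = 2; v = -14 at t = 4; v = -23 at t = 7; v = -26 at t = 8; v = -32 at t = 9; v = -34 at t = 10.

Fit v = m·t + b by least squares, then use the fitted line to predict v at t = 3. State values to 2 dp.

The normal equations are: 315·m + 39·b = -1073;  39·m + 7·b = -142.
Determinant 315·7 − 39² = 684.
m = ((-1073)·7 − 39·(-142))/684 = -1973/684; b = (315·(-142) − 39·(-1073))/684 = -961/228.
At t = 3: v̂ = (-1973/684)·(3) + (-961/228)·(1) = -489/38.

v̂ = -12.87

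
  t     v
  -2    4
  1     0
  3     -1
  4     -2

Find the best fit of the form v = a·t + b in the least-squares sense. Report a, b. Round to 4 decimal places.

Sums needed: Σt·t = 30, Σt = 6, Σ1 = 4.
And Σt·v = -19, Σv = 1.
So AᵀA·[a, b]ᵀ = Aᵀv: [[30, 6]; [6, 4]]·[a, b]ᵀ = [-19, 1]ᵀ.
Eliminating b: 4·(row 1) − 6·(row 2) gives 84·a = 4·(-19) − 6·1 = -82, so a = -41/42.
Then b = (1 − 6·(-41/42))/4 = 12/7.

a = -0.9762, b = 1.7143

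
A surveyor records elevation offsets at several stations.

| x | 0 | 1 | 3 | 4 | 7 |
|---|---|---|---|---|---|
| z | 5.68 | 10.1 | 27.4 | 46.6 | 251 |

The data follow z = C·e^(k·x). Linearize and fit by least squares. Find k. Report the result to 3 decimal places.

Taking logs, ln z = k·x + ln C, so regress ln z on x.
XᵀX = [[75.0000, 15.0000]; [15.0000, 5]], rhs = [66.2887, 16.7271]ᵀ  (here Σx = 15.0000, Σ(x)² = 75.0000, Σln z = 16.7271, Σx·ln z = 66.2887).
Δ = 75.0000·5 − (15.0000)² = 150.0000; k = (66.2887·5 − 15.0000·16.7271)/150.0000 = 0.53692, ln C = (75.0000·16.7271 − 15.0000·66.2887)/150.0000 = 1.73467.

k = 0.537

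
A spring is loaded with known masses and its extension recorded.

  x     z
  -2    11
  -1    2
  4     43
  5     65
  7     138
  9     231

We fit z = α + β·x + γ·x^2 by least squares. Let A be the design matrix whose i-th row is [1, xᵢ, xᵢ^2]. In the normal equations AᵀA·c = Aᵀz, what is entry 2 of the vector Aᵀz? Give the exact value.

Entry 2 ↔ basis x, so (Aᵀz)_{2} = Σᵢ (x)·zᵢ = (-2)·(11) + (-1)·(2) + (4)·(43) + (5)·(65) + (7)·(138) + (9)·(231) = 3518.

3518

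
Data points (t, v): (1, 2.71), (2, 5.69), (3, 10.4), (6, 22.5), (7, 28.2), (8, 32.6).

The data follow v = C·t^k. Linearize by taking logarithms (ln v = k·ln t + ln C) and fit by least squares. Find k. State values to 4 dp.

k = 1.2084

With ln vᵢ as the transformed response and ln tᵢ as the regressor:
Sums: Σln t = 7.6089, Σ(ln t)² = 13.0084, Σln v = 15.0146, Σln t·ln v = 23.1000.
Normal system: [[13.0084, 7.6089]; [7.6089, 6]]·[k, ln C]ᵀ = [23.1000, 15.0146]ᵀ.
Slope k = (n·Σln t·ln v − Σln t·Σln v)/(n·Σ(ln t)² − (Σln t)²) = (6·23.1000 − 7.6089·15.0146)/20.1558 = 1.20839; ln C = (Σln v − k·Σln t)/n = 0.97003.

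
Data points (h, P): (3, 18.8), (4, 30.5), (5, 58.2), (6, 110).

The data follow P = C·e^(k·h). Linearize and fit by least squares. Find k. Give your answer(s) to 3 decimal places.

k = 0.595

Linearized form: ln P = k·h + ln C. From the 4 transformed points,
Σh = 18.0000, Σ(h)² = 86.0000, Σln P = 15.1159, Σh·ln P = 70.9948.
Normal system: [[86.0000, 18.0000]; [18.0000, 4]]·[k, ln C]ᵀ = [70.9948, 15.1159]ᵀ.
Solving (det = 20.0000): k = 0.59460, ln C = 1.10327.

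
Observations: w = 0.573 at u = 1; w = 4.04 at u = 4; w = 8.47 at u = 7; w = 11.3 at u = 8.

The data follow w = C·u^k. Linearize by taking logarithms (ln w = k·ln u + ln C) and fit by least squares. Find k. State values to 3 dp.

Let Y = ln w. Fitting Y = k·ln u + ln C by least squares:
Σln u = 5.4116, Σ(ln u)² = 10.0325, Σln w = 5.4007, Σln u·ln w = 11.1353.
Normal system: [[10.0325, 5.4116]; [5.4116, 4]]·[k, ln C]ᵀ = [11.1353, 5.4007]ᵀ.
Δ = 10.0325·4 − (5.4116)² = 10.8439; k = (11.1353·4 − 5.4116·5.4007)/10.8439 = 1.41228, ln C = (10.0325·5.4007 − 5.4116·11.1353)/10.8439 = -0.56051.

k = 1.412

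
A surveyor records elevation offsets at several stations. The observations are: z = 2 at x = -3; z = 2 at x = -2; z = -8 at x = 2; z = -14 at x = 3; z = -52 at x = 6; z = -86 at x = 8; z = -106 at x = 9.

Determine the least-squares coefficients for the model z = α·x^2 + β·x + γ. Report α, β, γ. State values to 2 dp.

The normal system MᵀM·[α, β, γ]ᵀ = Mᵀz is [[12147, 1457, 207]; [1457, 207, 23]; [207, 23, 7]]·[α, β, γ]ᵀ = [-16094, -2022, -262]ᵀ.
Inverting the 3×3 Gram matrix, [α, β, γ]ᵀ = [-341072/329777, -897476/329777, 98822/47111]ᵀ.

α = -1.03, β = -2.72, γ = 2.10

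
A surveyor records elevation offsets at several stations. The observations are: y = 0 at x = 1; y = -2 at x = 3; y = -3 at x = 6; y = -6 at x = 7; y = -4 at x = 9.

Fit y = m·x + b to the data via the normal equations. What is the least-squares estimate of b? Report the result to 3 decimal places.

Compute the Gram sums: Σx·x = 176, Σx = 26, Σ1 = 5.
And Σx·y = -102, Σy = -15.
So MᵀM·[m, b]ᵀ = Mᵀy: [[176, 26]; [26, 5]]·[m, b]ᵀ = [-102, -15]ᵀ.
Determinant 176·5 − 26² = 204.
m = ((-102)·5 − 26·(-15))/204 = -10/17; b = (176·(-15) − 26·(-102))/204 = 1/17.

b = 0.059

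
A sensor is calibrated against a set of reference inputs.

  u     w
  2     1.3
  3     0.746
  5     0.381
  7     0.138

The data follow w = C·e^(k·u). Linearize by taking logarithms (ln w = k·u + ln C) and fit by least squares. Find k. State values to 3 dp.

k = -0.434

Let Y = ln w. Fitting Y = k·u + ln C by least squares:
Σu = 17.0000, Σ(u)² = 87.0000, Σln w = -2.9761, Σu·ln w = -19.0427.
Equations: 87.0000·k + 17.0000·ln C = -19.0427;  17.0000·k + 4·ln C = -2.9761.
Slope k = (n·Σu·ln w − Σu·Σln w)/(n·Σ(u)² − (Σu)²) = (4·-19.0427 − 17.0000·-2.9761)/59.0000 = -0.43350; ln C = (Σln w − k·Σu)/n = 1.09835.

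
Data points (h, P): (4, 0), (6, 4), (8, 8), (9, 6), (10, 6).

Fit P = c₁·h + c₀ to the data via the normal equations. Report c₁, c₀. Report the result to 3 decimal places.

The normal equations are: 297·c₁ + 37·c₀ = 202;  37·c₁ + 5·c₀ = 24.
(Σh·h = 297, Σh = 37, Σ1 = 5, Σh·P = 202, ΣP = 24.)
Determinant 297·5 − 37² = 116.
c₁ = (202·5 − 37·24)/116 = 61/58; c₀ = (297·24 − 37·202)/116 = -173/58.

c₁ = 1.052, c₀ = -2.983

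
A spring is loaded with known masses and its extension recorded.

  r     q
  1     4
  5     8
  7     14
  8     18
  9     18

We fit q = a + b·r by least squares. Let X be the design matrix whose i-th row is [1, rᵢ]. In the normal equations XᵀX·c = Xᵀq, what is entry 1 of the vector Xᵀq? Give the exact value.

62

Entry 1 ↔ basis 1, so (Xᵀq)_{1} = Σᵢ qᵢ = (1)·(4) + (1)·(8) + (1)·(14) + (1)·(18) + (1)·(18) = 62.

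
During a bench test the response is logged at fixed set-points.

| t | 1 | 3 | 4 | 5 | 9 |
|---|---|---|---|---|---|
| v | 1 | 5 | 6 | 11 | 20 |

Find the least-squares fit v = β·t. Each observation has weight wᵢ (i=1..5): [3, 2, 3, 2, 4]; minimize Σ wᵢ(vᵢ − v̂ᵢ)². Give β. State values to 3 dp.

β = 2.111

Compute the Gram sums: Σwᵢ·t·t = 443.
And Σwᵢ·t·v = 935.
Hence β = 935 / 443 ≈ 2.11061.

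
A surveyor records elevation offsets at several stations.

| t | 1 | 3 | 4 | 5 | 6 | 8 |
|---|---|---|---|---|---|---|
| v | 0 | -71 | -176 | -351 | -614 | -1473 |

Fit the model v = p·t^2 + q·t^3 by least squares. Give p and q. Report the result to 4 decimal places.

From the data, Σt^2·t^2 = 6355, Σt^2·t^3 = 44937, Σt^3·t^3 = 329251.
For Mᵀv: Σt^2·v = -128606, Σt^3·v = -943856.
MᵀM·[p, q]ᵀ = Mᵀv becomes [[6355, 44937]; [44937, 329251]]·[p, q]ᵀ = [-128606, -943856]ᵀ.
Eliminating q: 329251·(row 1) − 44937·(row 2) gives 73056136·p = 329251·(-128606) − 44937·(-943856) = 70402966, so p = 35201483/36528068.
Then q = ((-943856) − 44937·(35201483/36528068))/329251 = -109518529/36528068.

p = 0.9637, q = -2.9982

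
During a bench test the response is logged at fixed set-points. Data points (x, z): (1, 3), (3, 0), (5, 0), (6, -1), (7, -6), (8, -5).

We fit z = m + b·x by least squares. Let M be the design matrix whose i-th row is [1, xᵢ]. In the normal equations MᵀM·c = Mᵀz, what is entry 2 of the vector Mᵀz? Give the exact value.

Entry 2 ↔ basis x, so (Mᵀz)_{2} = Σᵢ (x)·zᵢ = (1)·(3) + (3)·(0) + (5)·(0) + (6)·(-1) + (7)·(-6) + (8)·(-5) = -85.

-85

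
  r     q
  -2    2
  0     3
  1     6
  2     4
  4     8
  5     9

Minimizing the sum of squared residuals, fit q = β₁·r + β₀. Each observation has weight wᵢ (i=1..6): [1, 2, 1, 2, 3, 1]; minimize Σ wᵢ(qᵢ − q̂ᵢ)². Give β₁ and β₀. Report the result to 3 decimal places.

β₁ = 1.065, β₀ = 3.370

The normal system AᵀWA·[β₁, β₀]ᵀ = AᵀWq is [[86, 20]; [20, 10]]·[β₁, β₀]ᵀ = [159, 55]ᵀ.
Eliminating β₀: 10·(row 1) − 20·(row 2) gives 460·β₁ = 10·159 − 20·55 = 490, so β₁ = 49/46.
Then β₀ = (55 − 20·(49/46))/10 = 155/46.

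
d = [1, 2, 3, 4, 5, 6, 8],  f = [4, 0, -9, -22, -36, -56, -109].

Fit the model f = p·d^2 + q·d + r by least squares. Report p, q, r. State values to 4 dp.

Entries of XᵀX: Σd^2·d^2 = 6371, Σd^2·d = 953, Σd^2 = 155, Σd·d = 155, Σd = 29, Σ1 = 7.
For Xᵀf: Σd^2·f = -10321, Σd·f = -1499, Σf = -228.
XᵀX·[p, q, r]ᵀ = Xᵀf becomes [[6371, 953, 155]; [953, 155, 29]; [155, 29, 7]]·[p, q, r]ᵀ = [-10321, -1499, -228]ᵀ.
Row-reducing yields p = -1819/924, q = 1525/924, r = 46/11.

p = -1.9686, q = 1.6504, r = 4.1818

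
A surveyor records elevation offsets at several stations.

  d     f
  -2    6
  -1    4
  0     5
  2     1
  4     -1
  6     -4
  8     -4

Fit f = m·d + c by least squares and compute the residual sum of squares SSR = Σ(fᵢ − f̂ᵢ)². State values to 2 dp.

SSR = 5.08

Normal-equation sums: Σd·d = 125, Σd = 17, Σ1 = 7.
Moment sums: Σd·f = -74, Σf = 7.
So MᵀM·[m, c]ᵀ = Mᵀf: [[125, 17]; [17, 7]]·[m, c]ᵀ = [-74, 7]ᵀ.
det = 125·7 − 17² = 586.
m = ((-74)·7 − 17·7)/586 = -637/586; c = (125·7 − 17·(-74))/586 = 2133/586.
Residuals: 109/586, -213/293, 797/586, -273/586, -171/586, -655/586, 619/586; SSR = 2977/586.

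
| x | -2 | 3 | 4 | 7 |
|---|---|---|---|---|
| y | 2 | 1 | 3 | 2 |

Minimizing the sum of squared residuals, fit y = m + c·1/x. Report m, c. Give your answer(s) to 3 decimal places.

m = 2.011, c = -0.193

Sums needed: Σ1 = 4, Σ1/x = 19/84, Σ1/x·1/x = 3133/7056.
Right-hand side: Σy = 8, Σ1/x·y = 31/84.
So MᵀM·[m, c]ᵀ = Mᵀy: [[4, 19/84]; [19/84, 3133/7056]]·[m, c]ᵀ = [8, 31/84]ᵀ.
Δ = 4·(3133/7056) − (19/84)² = 4057/2352.
m = (8·(3133/7056) − (19/84)·(31/84))/(4057/2352) = 24475/12171; c = (4·(31/84) − (19/84)·8)/(4057/2352) = -784/4057.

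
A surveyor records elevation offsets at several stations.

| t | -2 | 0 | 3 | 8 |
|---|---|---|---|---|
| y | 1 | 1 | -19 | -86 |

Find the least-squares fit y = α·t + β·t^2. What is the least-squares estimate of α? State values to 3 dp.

α = -2.955

Entries of MᵀM: Σt·t = 77, Σt·t^2 = 531, Σt^2·t^2 = 4193.
For Mᵀy: Σt·y = -747, Σt^2·y = -5671.
So MᵀM·[α, β]ᵀ = Mᵀy: [[77, 531]; [531, 4193]]·[α, β]ᵀ = [-747, -5671]ᵀ.
Δ = 77·4193 − 531² = 40900.
α = ((-747)·4193 − 531·(-5671))/40900 = -12087/4090; β = (77·(-5671) − 531·(-747))/40900 = -4001/4090.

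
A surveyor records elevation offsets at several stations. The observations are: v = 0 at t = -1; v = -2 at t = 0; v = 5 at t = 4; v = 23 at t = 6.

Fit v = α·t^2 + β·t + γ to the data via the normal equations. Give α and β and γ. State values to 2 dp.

Sums needed: Σt^2·t^2 = 1553, Σt^2·t = 279, Σt^2 = 53, Σt·t = 53, Σt = 9, Σ1 = 4.
For Xᵀv: Σt^2·v = 908, Σt·v = 158, Σv = 26.
Normal equations: [[1553, 279, 53]; [279, 53, 9]; [53, 9, 4]]·[α, β, γ]ᵀ = [908, 158, 26]ᵀ.
Solving the 3×3 system (Gaussian elimination) gives α = 5119/4684, β = -10739/4684, γ = -6609/2342.

α = 1.09, β = -2.29, γ = -2.82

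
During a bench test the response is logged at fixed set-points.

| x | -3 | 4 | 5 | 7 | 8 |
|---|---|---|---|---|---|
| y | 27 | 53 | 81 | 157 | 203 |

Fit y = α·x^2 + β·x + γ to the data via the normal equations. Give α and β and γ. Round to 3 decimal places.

α = 3.080, β = 0.627, γ = 1.147

The normal equations are: 7459·α + 1017·β + 163·γ = 23801;  1017·α + 163·β + 21·γ = 3259;  163·α + 21·β + 5·γ = 521.
(Σx^2·x^2 = 7459, Σx^2·x = 1017, Σx^2 = 163, Σx·x = 163, Σx = 21, Σ1 = 5, Σx^2·y = 23801, Σx·y = 3259, Σy = 521.)
Row-reducing yields α = 6013/1952, β = 1223/1952, γ = 1119/976.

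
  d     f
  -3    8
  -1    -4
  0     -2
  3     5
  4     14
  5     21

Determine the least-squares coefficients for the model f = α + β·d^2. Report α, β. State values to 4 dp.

α = -2.9550, β = 0.9955

MᵀM·[α, β]ᵀ = Mᵀf reads: 6·α + 60·β = 42;  60·α + 1044·β = 862.
(Σ1 = 6, Σd^2 = 60, Σd^2·d^2 = 1044, Σf = 42, Σd^2·f = 862.)
det = 6·1044 − 60² = 2664.
α = (42·1044 − 60·862)/2664 = -328/111; β = (6·862 − 60·42)/2664 = 221/222.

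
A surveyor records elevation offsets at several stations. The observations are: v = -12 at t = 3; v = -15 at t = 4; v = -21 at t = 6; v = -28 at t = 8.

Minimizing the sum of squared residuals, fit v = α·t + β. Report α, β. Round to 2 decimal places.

α = -3.19, β = -2.27

Entries of AᵀA: Σt·t = 125, Σt = 21, Σ1 = 4.
And Σt·v = -446, Σv = -76.
Normal equations: [[125, 21]; [21, 4]]·[α, β]ᵀ = [-446, -76]ᵀ.
det = 125·4 − 21² = 59.
α = ((-446)·4 − 21·(-76))/59 = -188/59; β = (125·(-76) − 21·(-446))/59 = -134/59.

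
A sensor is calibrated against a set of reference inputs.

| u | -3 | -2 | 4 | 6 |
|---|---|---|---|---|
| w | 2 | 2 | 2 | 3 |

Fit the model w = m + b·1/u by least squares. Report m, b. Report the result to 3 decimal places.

m = 2.319, b = 0.664

The normal system AᵀA·[m, b]ᵀ = Aᵀw is [[4, -5/12]; [-5/12, 65/144]]·[m, b]ᵀ = [9, -2/3]ᵀ.
det = 4·(65/144) − (-5/12)² = 235/144.
m = (9·(65/144) − (-5/12)·(-2/3))/(235/144) = 109/47; b = (4·(-2/3) − (-5/12)·9)/(235/144) = 156/235.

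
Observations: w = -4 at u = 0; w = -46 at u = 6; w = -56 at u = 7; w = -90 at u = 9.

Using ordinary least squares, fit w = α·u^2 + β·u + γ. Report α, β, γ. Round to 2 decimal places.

With design matrix A, AᵀA = [[10258, 1288, 166]; [1288, 166, 22]; [166, 22, 4]] and Aᵀw = [-11690, -1478, -196]ᵀ.
Row-reducing yields α = -167/183, β = -235/183, γ = -248/61.

α = -0.91, β = -1.28, γ = -4.07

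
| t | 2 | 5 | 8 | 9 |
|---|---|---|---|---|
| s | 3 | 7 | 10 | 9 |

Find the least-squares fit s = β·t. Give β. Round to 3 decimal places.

β = 1.161

With design matrix X, XᵀX = [[174]] and Xᵀs = [202]ᵀ.
Hence β = 202 / 174 ≈ 1.16092.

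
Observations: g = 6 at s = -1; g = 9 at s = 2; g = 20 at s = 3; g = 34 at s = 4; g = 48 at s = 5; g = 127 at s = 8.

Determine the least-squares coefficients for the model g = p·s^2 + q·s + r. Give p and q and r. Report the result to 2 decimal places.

AᵀA·[p, q, r]ᵀ = Aᵀg reads: 5075·p + 735·q + 119·r = 10094;  735·p + 119·q + 21·r = 1464;  119·p + 21·q + 6·r = 244.
(Σs^2·s^2 = 5075, Σs^2·s = 735, Σs^2 = 119, Σs·s = 119, Σs = 21, Σ1 = 6, Σs^2·g = 10094, Σs·g = 1464, Σg = 244.)
Inverting the 3×3 Gram matrix, [p, q, r]ᵀ = [211/104, -579/728, 167/52]ᵀ.

p = 2.03, q = -0.80, r = 3.21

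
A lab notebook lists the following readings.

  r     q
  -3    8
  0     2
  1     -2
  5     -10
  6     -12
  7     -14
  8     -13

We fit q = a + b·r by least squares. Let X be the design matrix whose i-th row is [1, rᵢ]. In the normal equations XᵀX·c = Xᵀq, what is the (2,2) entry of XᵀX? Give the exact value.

Row 2 ↔ basis r, column 2 ↔ basis r, so (XᵀX)_{2,2} = Σᵢ (r)·(r) = (-3)·(-3) + (0)·(0) + (1)·(1) + (5)·(5) + (6)·(6) + (7)·(7) + (8)·(8) = 184.

184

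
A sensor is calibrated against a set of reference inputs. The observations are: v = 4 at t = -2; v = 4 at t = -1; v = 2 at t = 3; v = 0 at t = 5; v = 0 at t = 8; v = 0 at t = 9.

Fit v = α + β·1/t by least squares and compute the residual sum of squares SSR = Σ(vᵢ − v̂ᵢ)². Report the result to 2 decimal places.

The normal equations are: 6·α + (-263/360)·β = 10;  (-263/360)·α + (185209/129600)·β = -16/3.
Determinant 6·(185209/129600) − (-263/360)² = 208417/25920.
α = (10·(185209/129600) − (-263/360)·(-16/3))/(208417/25920) = 269426/208417; β = (6·(-16/3) − (-263/360)·10)/(208417/25920) = -640080/208417.
Residuals: 244202/208417, -75838/208417, 360768/208417, -141410/208417, -189416/208417, -198306/208417; SSR = 1394992/208417.

SSR = 6.69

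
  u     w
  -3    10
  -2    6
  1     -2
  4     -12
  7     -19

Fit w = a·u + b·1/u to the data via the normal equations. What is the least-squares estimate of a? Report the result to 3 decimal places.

a = -2.859

From the data, Σu·u = 79, Σu·1/u = 5, Σ1/u·1/u = 10189/7056.
And Σu·w = -225, Σ1/u·w = -295/21.
Eliminating b: (10189/7056)·(row 1) − 5·(row 2) gives (628531/7056)·a = (10189/7056)·(-225) − 5·(-295/21) = -598975/2352, so a = -1796925/628531.
Then b = ((-295/21) − 5·(-1796925/628531))/(10189/7056) = 107520/628531.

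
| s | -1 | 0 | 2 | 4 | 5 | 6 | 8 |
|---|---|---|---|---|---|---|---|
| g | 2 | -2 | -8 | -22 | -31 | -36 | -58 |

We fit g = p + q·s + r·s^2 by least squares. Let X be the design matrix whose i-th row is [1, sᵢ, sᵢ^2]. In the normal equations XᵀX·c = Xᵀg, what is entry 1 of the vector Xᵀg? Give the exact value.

Entry 1 ↔ basis 1, so (Xᵀg)_{1} = Σᵢ gᵢ = (1)·(2) + (1)·(-2) + (1)·(-8) + (1)·(-22) + (1)·(-31) + (1)·(-36) + (1)·(-58) = -155.

-155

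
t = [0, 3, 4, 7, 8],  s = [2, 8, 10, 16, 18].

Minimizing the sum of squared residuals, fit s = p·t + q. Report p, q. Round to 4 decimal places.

AᵀA·[p, q]ᵀ = Aᵀs reads: 138·p + 22·q = 320;  22·p + 5·q = 54.
Eliminating q: 5·(row 1) − 22·(row 2) gives 206·p = 5·320 − 22·54 = 412, so p = 2.
Then q = (54 − 22·2)/5 = 2.

p = 2.0000, q = 2.0000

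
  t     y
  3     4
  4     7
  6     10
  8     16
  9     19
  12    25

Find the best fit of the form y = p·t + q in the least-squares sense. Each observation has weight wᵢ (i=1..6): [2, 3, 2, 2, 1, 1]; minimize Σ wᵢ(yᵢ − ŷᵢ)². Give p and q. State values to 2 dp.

p = 2.34, q = -2.86

Setting ∂/∂p … = 0 gives: 491·p + 67·q = 955;  67·p + 11·q = 125.
(Σwᵢ·t·t = 491, Σwᵢ·t = 67, Σwᵢ·1 = 11, Σwᵢ·t·y = 955, Σwᵢ·y = 125.)
Eliminating q: 11·(row 1) − 67·(row 2) gives 912·p = 11·955 − 67·125 = 2130, so p = 355/152.
Then q = (125 − 67·(355/152))/11 = -435/152.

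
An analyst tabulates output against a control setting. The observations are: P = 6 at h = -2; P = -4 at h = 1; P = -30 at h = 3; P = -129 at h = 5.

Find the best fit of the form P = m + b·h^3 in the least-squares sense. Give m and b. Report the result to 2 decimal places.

Compute the Gram sums: Σ1 = 4, Σh^3 = 145, Σh^3·h^3 = 16419.
Moment sums: ΣP = -157, Σh^3·P = -16987.
So XᵀX·[m, b]ᵀ = XᵀP: [[4, 145]; [145, 16419]]·[m, b]ᵀ = [-157, -16987]ᵀ.
Eliminating b: 16419·(row 1) − 145·(row 2) gives 44651·m = 16419·(-157) − 145·(-16987) = -114668, so m = -114668/44651.
Then b = ((-16987) − 145·(-114668/44651))/16419 = -45183/44651.

m = -2.57, b = -1.01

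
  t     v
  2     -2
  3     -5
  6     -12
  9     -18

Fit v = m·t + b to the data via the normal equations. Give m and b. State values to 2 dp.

m = -2.27, b = 2.08

Compute the Gram sums: Σt·t = 130, Σt = 20, Σ1 = 4.
For Xᵀv: Σt·v = -253, Σv = -37.
So XᵀX·[m, b]ᵀ = Xᵀv: [[130, 20]; [20, 4]]·[m, b]ᵀ = [-253, -37]ᵀ.
Eliminating b: 4·(row 1) − 20·(row 2) gives 120·m = 4·(-253) − 20·(-37) = -272, so m = -34/15.
Then b = ((-37) − 20·(-34/15))/4 = 25/12.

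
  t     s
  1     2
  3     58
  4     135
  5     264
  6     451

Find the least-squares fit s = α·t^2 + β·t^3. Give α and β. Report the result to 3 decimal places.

α = 0.375, β = 2.027

Setting ∂/∂α … = 0 gives: 2259·α + 12169·β = 25520;  12169·α + 67107·β = 140624.
Eliminating β: 67107·(row 1) − 12169·(row 2) gives 3510152·α = 67107·25520 − 12169·140624 = 1317184, so α = 164648/438769.
Then β = (140624 − 12169·(164648/438769))/67107 = 889592/438769.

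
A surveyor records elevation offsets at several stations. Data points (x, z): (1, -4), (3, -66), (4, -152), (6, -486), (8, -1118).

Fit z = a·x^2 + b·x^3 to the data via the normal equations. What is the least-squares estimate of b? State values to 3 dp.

b = -1.996

The normal equations are: 5730·a + 41812·b = -92078;  41812·a + 313626·b = -688906.
(Σx^2·x^2 = 5730, Σx^2·x^3 = 41812, Σx^3·x^3 = 313626, Σx^2·z = -92078, Σx^3·z = -688906.)
det = 5730·313626 − 41812² = 48833636.
a = ((-92078)·313626 − 41812·(-688906))/48833636 = -18379289/12208409; b = (5730·(-688906) − 41812·(-92078))/48833636 = -24366511/12208409.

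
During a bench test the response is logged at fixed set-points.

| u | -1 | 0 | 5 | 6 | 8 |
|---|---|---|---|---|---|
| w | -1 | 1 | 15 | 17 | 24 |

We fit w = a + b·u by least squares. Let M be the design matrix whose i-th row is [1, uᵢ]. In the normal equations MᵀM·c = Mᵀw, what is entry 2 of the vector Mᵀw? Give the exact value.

Entry 2 ↔ basis u, so (Mᵀw)_{2} = Σᵢ (u)·wᵢ = (-1)·(-1) + (0)·(1) + (5)·(15) + (6)·(17) + (8)·(24) = 370.

370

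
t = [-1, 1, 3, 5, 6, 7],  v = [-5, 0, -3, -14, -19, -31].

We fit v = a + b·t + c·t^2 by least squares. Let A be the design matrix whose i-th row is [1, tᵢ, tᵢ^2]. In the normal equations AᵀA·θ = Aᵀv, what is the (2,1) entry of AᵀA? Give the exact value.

21

Row 2 ↔ basis t, column 1 ↔ basis 1, so (AᵀA)_{2,1} = Σᵢ t = (-1)·(1) + (1)·(1) + (3)·(1) + (5)·(1) + (6)·(1) + (7)·(1) = 21.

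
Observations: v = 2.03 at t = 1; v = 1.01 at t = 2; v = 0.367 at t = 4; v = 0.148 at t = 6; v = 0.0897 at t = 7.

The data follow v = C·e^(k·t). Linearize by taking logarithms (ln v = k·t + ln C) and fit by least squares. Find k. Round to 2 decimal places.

Taking logs, ln v = k·t + ln C, so regress ln v on t.
Over the data: Σt = 20.0000, Σ(t)² = 106.0000, Σln v = -4.6062, Σt·ln v = -31.6239.
Normal system: [[106.0000, 20.0000]; [20.0000, 5]]·[k, ln C]ᵀ = [-31.6239, -4.6062]ᵀ.
Δ = 106.0000·5 − (20.0000)² = 130.0000; k = (-31.6239·5 − 20.0000·-4.6062)/130.0000 = -0.50765, ln C = (106.0000·-4.6062 − 20.0000·-31.6239)/130.0000 = 1.10936.

k = -0.51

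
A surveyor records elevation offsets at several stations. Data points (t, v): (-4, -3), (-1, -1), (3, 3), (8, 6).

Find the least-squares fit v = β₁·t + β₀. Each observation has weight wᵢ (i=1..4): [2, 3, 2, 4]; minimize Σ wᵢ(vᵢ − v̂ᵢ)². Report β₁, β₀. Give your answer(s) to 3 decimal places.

Normal-equation sums: Σwᵢ·t·t = 309, Σwᵢ·t = 27, Σwᵢ·1 = 11.
Moment sums: Σwᵢ·t·v = 237, Σwᵢ·v = 21.
XᵀWX·[β₁, β₀]ᵀ = XᵀWv becomes [[309, 27]; [27, 11]]·[β₁, β₀]ᵀ = [237, 21]ᵀ.
Δ = 309·11 − 27² = 2670.
β₁ = (237·11 − 27·21)/2670 = 68/89; β₀ = (309·21 − 27·237)/2670 = 3/89.

β₁ = 0.764, β₀ = 0.034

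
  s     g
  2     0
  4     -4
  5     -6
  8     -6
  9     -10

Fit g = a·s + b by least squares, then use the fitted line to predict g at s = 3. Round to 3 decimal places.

ĝ = -2.193

Normal-equation sums: Σs·s = 190, Σs = 28, Σ1 = 5.
And Σs·g = -184, Σg = -26.
Normal equations: [[190, 28]; [28, 5]]·[a, b]ᵀ = [-184, -26]ᵀ.
Eliminating b: 5·(row 1) − 28·(row 2) gives 166·a = 5·(-184) − 28·(-26) = -192, so a = -96/83.
Then b = ((-26) − 28·(-96/83))/5 = 106/83.
At s = 3: ĝ = (-96/83)·(3) + (106/83)·(1) = -182/83.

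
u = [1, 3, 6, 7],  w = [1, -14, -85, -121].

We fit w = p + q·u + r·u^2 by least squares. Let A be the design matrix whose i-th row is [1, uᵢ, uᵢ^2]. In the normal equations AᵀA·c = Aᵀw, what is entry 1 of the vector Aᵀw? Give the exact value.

Entry 1 ↔ basis 1, so (Aᵀw)_{1} = Σᵢ wᵢ = (1)·(1) + (1)·(-14) + (1)·(-85) + (1)·(-121) = -219.

-219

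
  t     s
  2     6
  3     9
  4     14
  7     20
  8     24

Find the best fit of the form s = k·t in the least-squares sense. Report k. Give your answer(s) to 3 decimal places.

k = 3.007

Entries of XᵀX: Σt·t = 142.
Moment sums: Σt·s = 427.
So XᵀX·[k]ᵀ = Xᵀs: [[142]]·[k]ᵀ = [427]ᵀ.
Hence k = 427 / 142 ≈ 3.00704.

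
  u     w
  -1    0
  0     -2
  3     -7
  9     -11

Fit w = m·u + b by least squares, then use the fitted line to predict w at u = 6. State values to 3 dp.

ŵ = -8.477

MᵀM·[m, b]ᵀ = Mᵀw reads: 91·m + 11·b = -120;  11·m + 4·b = -20.
Eliminating b: 4·(row 1) − 11·(row 2) gives 243·m = 4·(-120) − 11·(-20) = -260, so m = -260/243.
Then b = ((-20) − 11·(-260/243))/4 = -500/243.
At u = 6: ŵ = (-260/243)·(6) + (-500/243)·(1) = -2060/243.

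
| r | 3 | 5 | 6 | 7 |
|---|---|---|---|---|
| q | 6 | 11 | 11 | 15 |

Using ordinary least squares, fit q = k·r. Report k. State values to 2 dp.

From the data, Σr·r = 119.
Right-hand side: Σr·q = 244.
k = 244/119 = 2.05042.

k = 2.05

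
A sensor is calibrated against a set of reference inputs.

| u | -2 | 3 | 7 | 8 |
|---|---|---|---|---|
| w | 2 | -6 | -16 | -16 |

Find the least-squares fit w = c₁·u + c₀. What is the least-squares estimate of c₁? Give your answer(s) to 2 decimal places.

The normal equations are: 126·c₁ + 16·c₀ = -262;  16·c₁ + 4·c₀ = -36.
(Σu·u = 126, Σu = 16, Σ1 = 4, Σu·w = -262, Σw = -36.)
det = 126·4 − 16² = 248.
c₁ = ((-262)·4 − 16·(-36))/248 = -59/31; c₀ = (126·(-36) − 16·(-262))/248 = -43/31.

c₁ = -1.90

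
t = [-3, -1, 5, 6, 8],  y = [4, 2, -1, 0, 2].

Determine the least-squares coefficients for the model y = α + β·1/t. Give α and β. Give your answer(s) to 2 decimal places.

AᵀA·[α, β]ᵀ = Aᵀy reads: 5·α + (-101/120)·β = 7;  (-101/120)·α + (17201/14400)·β = -197/60.
Eliminating β: (17201/14400)·(row 1) − (-101/120)·(row 2) gives (6317/1200)·α = (17201/14400)·7 − (-101/120)·(-197/60) = 8957/1600, so α = 26871/25268.
Then β = ((-197/60) − (-101/120)·(26871/25268))/(17201/14400) = -12630/6317.

α = 1.06, β = -2.00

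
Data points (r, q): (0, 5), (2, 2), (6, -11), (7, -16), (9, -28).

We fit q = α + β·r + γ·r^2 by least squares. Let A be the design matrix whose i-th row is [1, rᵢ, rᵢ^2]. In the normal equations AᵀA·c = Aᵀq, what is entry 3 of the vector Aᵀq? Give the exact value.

Entry 3 ↔ basis r^2, so (Aᵀq)_{3} = Σᵢ (r^2)·qᵢ = (0)·(5) + (4)·(2) + (36)·(-11) + (49)·(-16) + (81)·(-28) = -3440.

-3440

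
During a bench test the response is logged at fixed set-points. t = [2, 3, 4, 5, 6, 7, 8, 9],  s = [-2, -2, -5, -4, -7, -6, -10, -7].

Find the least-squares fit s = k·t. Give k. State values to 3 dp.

From the data, Σt·t = 284.
Right-hand side: Σt·s = -277.
Normal equations: [[284]]·[k]ᵀ = [-277]ᵀ.
Hence k = -277 / 284 ≈ -0.975352.

k = -0.975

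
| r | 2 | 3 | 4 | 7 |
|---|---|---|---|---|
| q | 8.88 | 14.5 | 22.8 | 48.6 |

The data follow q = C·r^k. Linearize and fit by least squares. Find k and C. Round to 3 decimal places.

k = 1.370, C = 3.359

Linearized form: ln q = k·ln r + ln C. From the 4 transformed points,
XᵀX = [[7.3958, 5.1240]; [5.1240, 4]], rhs = [16.3433, 11.8683]ᵀ  (here Σln r = 5.1240, Σ(ln r)² = 7.3958, Σln q = 11.8683, Σln r·ln q = 16.3433).
Slope k = (n·Σln r·ln q − Σln r·Σln q)/(n·Σ(ln r)² − (Σln r)²) = (4·16.3433 − 5.1240·11.8683)/3.3281 = 1.37028; ln C = (Σln q − k·Σln r)/n = 1.21177, so C = exp(1.21177) = 3.35942.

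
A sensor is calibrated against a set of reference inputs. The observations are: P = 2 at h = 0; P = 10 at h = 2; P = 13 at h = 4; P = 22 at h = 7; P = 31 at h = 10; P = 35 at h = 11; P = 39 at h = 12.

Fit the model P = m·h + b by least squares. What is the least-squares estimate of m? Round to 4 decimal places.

m = 2.9620

Normal-equation sums: Σh·h = 434, Σh = 46, Σ1 = 7.
For MᵀP: Σh·P = 1389, ΣP = 152.
Δ = 434·7 − 46² = 922.
m = (1389·7 − 46·152)/922 = 2731/922; b = (434·152 − 46·1389)/922 = 1037/461.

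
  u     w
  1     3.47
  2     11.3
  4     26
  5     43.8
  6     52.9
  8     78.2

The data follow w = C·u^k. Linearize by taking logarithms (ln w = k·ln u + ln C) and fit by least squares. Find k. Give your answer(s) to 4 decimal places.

Taking logs, ln w = k·ln u + ln C, so regress ln w on ln u.
Σln u = 7.5601, Σ(ln u)² = 12.5270, Σln w = 19.0344, Σln u·ln w = 28.4558.
Equations: 12.5270·k + 7.5601·ln C = 28.4558;  7.5601·k + 6·ln C = 19.0344.
Slope k = (n·Σln u·ln w − Σln u·Σln w)/(n·Σ(ln u)² − (Σln u)²) = (6·28.4558 − 7.5601·19.0344)/18.0074 = 1.49013; ln C = (Σln w − k·Σln u)/n = 1.29481.

k = 1.4901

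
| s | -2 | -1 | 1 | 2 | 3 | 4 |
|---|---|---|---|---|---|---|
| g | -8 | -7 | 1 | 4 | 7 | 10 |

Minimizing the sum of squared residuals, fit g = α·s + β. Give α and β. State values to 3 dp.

Setting ∂/∂α … = 0 gives: 35·α + 7·β = 93;  7·α + 6·β = 7.
Δ = 35·6 − 7² = 161.
α = (93·6 − 7·7)/161 = 509/161; β = (35·7 − 7·93)/161 = -58/23.

α = 3.161, β = -2.522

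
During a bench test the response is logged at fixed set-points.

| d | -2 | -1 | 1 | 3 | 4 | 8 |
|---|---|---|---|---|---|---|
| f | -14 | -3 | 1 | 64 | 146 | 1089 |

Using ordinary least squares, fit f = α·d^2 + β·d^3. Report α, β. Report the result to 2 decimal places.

The normal equations are: 4451·α + 34003·β = 72550;  34003·α + 267035·β = 568756.
Δ = 4451·267035 − 34003² = 32368776.
α = (72550·267035 − 34003·568756)/32368776 = 16989491/16184388; β = (4451·568756 − 34003·72550)/32368776 = 32307653/16184388.

α = 1.05, β = 2.00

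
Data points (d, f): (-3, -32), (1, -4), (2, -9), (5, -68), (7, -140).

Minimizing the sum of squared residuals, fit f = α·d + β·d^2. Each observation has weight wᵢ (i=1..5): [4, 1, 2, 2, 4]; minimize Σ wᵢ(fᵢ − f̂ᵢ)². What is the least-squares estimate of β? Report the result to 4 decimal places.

Compute the Gram sums: Σwᵢ·d·d = 291, Σwᵢ·d·d^2 = 1531, Σwᵢ·d^2·d^2 = 11211.
Moment sums: Σwᵢ·d·f = -4256, Σwᵢ·d^2·f = -32068.
So MᵀWM·[α, β]ᵀ = MᵀWf: [[291, 1531]; [1531, 11211]]·[α, β]ᵀ = [-4256, -32068]ᵀ.
Δ = 291·11211 − 1531² = 918440.
α = ((-4256)·11211 − 1531·(-32068))/918440 = 345523/229610; β = (291·(-32068) − 1531·(-4256))/918440 = -703963/229610.

β = -3.0659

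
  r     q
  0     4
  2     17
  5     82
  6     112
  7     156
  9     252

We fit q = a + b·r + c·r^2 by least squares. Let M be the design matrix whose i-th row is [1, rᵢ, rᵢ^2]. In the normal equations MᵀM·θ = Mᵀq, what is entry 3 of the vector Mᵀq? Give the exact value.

Entry 3 ↔ basis r^2, so (Mᵀq)_{3} = Σᵢ (r^2)·qᵢ = (0)·(4) + (4)·(17) + (25)·(82) + (36)·(112) + (49)·(156) + (81)·(252) = 34206.

34206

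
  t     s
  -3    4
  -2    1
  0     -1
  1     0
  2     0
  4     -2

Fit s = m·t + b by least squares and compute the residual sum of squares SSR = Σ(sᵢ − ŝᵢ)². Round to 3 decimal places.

SSR = 5.920

Setting ∂/∂m … = 0 gives: 34·m + 2·b = -22;  2·m + 6·b = 2.
Determinant 34·6 − 2² = 200.
m = ((-22)·6 − 2·2)/200 = -17/25; b = (34·2 − 2·(-22))/200 = 14/25.
Residuals: 7/5, -23/25, -39/25, 3/25, 4/5, 4/25; SSR = 148/25.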